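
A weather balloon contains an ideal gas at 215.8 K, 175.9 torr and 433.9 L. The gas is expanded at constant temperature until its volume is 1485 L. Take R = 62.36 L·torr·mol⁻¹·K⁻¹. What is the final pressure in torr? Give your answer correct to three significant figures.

P₂ ≈ 51.4 torr

T constant ⇒ Boyle's law P V = const: T₂ = T₁; P₂ = P₁·(V₁/V₂) = 51.40 torr.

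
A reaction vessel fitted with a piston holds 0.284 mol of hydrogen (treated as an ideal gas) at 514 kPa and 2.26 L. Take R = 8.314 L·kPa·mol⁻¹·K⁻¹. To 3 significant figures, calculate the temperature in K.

T ≈ 492 K

PV = nRT ⇒ T = PV/(nR) = (514 × 2.26) / (0.284 × 8.314)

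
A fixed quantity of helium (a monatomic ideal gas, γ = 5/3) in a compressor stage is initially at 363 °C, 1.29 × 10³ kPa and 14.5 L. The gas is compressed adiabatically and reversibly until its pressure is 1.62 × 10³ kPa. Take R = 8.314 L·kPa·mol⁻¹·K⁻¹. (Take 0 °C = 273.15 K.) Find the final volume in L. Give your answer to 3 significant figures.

V₂ ≈ 12.6 L

Convert: T₁ = 636.1 K.
Adiabatic (γ = 5/3), T V^(γ−1) and P V^γ constant: T₂ = T₁·(P₂/P₁)^((γ−1)/γ) = 696.8 K; V₂ = V₁·(P₁/P₂)^(1/γ) = 12.65 L.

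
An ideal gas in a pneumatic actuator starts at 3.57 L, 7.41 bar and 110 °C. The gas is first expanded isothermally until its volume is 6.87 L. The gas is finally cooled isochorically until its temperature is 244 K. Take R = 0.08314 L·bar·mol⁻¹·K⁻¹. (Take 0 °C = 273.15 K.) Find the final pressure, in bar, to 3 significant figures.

P₃ ≈ 2.45 bar

Convert: T₁ = 383.1 K.
Isothermal, so P V is constant: T₂ = T₁; P₂ = P₁·(V₁/V₂) = 3.851 bar.
Isochoric, so P/T is constant: V₃ = V₂; P₃ = P₂·(T₃/T₂) = 2.452 bar.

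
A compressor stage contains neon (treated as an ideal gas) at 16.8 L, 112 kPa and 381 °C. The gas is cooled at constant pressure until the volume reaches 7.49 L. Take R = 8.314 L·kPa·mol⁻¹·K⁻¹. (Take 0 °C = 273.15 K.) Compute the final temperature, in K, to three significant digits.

Convert: T₁ = 654.1 K.
P constant ⇒ V ∝ T: P₂ = P₁; T₂ = T₁·(V₂/V₁) = 291.6 K.

T₂ ≈ 292 K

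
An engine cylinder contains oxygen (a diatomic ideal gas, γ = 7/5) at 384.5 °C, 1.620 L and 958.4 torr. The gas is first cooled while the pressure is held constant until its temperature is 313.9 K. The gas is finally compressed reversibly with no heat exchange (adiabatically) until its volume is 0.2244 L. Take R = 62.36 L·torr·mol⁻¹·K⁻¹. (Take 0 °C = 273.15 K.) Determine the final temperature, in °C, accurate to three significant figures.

T₃ ≈ 242 °C

Convert: T₁ = 657.6 K.
P constant ⇒ V ∝ T: P₂ = P₁; V₂ = V₁·(T₂/T₁) = 0.7732 L.
Reversible adiabatic, γ = 7/5: T₃ = T₂·(V₂/V₃)^(γ−1) = 514.9 K; P₃ = P₂·(V₂/V₃)^γ = 5417 torr.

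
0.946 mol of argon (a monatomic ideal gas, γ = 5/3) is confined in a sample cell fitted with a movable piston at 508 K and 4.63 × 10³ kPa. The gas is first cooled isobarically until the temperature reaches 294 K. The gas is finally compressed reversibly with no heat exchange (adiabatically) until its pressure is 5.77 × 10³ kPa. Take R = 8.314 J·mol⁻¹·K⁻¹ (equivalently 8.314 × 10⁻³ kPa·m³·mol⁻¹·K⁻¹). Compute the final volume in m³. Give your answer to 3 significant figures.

From PV = nRT: V₁ = nRT₁/P₁ = 0.0008629 m³.
P constant ⇒ V ∝ T: P₂ = P₁; V₂ = V₁·(T₂/T₁) = 0.0004994 m³.
Adiabatic (γ = 5/3), T V^(γ−1) and P V^γ constant: T₃ = T₂·(P₃/P₂)^((γ−1)/γ) = 321.1 K; V₃ = V₂·(P₂/P₃)^(1/γ) = 0.0004376 m³.

V₃ ≈ 0.000438 m³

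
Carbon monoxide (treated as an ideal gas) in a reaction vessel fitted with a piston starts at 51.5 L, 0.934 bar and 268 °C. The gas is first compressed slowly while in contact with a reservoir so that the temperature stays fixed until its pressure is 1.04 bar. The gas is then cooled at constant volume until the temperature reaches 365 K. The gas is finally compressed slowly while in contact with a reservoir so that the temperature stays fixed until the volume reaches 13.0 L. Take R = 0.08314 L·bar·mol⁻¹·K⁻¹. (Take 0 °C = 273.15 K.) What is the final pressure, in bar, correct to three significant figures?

Convert: T₁ = 541.1 K.
T constant ⇒ Boyle's law P V = const: T₂ = T₁; V₂ = V₁·(P₁/P₂) = 46.25 L.
Isochoric, so P/T is constant: V₃ = V₂; P₃ = P₂·(T₃/T₂) = 0.7015 bar.
T constant ⇒ Boyle's law P V = const: T₄ = T₃; P₄ = P₃·(V₃/V₄) = 2.496 bar.

P₄ ≈ 2.50 bar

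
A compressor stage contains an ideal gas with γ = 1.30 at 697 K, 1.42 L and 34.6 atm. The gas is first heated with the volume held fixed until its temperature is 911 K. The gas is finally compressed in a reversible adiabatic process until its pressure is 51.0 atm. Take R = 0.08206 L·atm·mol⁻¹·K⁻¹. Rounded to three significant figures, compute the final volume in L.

V constant ⇒ P ∝ T: V₂ = V₁; P₂ = P₁·(T₂/T₁) = 45.22 atm.
Adiabatic (γ = 1.30), T V^(γ−1) and P V^γ constant: T₃ = T₂·(P₃/P₂)^((γ−1)/γ) = 936.6 K; V₃ = V₂·(P₂/P₃)^(1/γ) = 1.295 L.

V₃ ≈ 1.29 L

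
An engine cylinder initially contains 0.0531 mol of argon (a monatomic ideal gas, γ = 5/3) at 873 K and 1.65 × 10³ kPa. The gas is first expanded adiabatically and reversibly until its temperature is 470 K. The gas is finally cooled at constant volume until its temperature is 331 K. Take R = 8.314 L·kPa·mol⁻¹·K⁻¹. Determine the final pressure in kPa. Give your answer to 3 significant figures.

From PV = nRT: V₁ = nRT₁/P₁ = 0.2336 L.
Reversible adiabatic, γ = 5/3: P₂ = P₁·(T₂/T₁)^(γ/(γ−1)) = 350.9 kPa; V₂ = V₁·(T₁/T₂)^(1/(γ−1)) = 0.5913 L.
V constant ⇒ P ∝ T: V₃ = V₂; P₃ = P₂·(T₃/T₂) = 247.1 kPa.

P₃ ≈ 247 kPa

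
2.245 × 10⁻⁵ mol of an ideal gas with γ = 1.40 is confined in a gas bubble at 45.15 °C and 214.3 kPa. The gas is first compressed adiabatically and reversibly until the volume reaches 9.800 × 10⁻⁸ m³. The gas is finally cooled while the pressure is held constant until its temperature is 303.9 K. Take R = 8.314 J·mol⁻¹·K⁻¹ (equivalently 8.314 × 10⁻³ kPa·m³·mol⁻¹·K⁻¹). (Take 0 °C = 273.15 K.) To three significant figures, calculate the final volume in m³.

V₃ ≈ 6.17e-08 m³

Convert: T₁ = 318.3 K.
From PV = nRT: V₁ = nRT₁/P₁ = 2.772e-07 m³.
Adiabatic (γ = 1.40), T V^(γ−1) and P V^γ constant: T₂ = T₁·(V₁/V₂)^(γ−1) = 482.5 K; P₂ = P₁·(V₁/V₂)^γ = 918.9 kPa.
P constant ⇒ V ∝ T: P₃ = P₂; V₃ = V₂·(T₃/T₂) = 6.173e-08 m³.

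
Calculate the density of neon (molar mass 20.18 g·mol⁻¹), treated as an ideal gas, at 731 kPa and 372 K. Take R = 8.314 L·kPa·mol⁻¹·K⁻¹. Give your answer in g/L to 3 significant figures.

ρ ≈ 4.77 g/L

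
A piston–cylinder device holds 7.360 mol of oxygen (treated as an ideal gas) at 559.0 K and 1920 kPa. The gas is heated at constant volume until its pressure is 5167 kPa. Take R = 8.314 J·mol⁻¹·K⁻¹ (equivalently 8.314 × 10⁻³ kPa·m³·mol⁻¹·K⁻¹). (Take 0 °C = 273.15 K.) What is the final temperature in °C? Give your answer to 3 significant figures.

T₂ ≈ 1.23e+03 °C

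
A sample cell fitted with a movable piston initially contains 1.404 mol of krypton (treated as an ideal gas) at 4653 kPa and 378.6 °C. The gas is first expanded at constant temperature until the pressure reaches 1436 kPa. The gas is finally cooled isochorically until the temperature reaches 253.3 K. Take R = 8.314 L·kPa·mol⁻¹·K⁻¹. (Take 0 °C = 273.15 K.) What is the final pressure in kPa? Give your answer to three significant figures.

Convert: T₁ = 651.8 K.
From PV = nRT: V₁ = nRT₁/P₁ = 1.635 L.
T constant ⇒ Boyle's law P V = const: T₂ = T₁; V₂ = V₁·(P₁/P₂) = 5.298 L.
Isochoric, so P/T is constant: V₃ = V₂; P₃ = P₂·(T₃/T₂) = 558.1 kPa.

P₃ ≈ 558 kPa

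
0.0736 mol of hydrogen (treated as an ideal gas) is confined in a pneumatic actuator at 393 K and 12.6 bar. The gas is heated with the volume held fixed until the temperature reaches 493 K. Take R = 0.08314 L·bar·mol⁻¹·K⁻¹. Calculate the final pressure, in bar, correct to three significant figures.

P₂ ≈ 15.8 bar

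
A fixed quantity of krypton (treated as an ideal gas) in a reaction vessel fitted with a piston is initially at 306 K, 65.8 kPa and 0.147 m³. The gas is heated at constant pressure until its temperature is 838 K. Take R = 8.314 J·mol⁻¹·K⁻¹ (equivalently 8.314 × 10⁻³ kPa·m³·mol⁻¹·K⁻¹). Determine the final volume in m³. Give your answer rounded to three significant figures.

V₂ ≈ 0.403 m³

Isobaric, so V/T is constant: P₂ = P₁; V₂ = V₁·(T₂/T₁) = 0.4026 m³.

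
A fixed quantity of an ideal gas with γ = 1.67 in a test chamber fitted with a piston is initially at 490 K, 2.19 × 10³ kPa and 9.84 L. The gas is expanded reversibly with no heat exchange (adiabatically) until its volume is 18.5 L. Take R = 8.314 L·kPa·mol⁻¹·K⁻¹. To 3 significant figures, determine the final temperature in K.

Adiabatic (γ = 1.67), T V^(γ−1) and P V^γ constant: T₂ = T₁·(V₁/V₂)^(γ−1) = 321.0 K; P₂ = P₁·(V₁/V₂)^γ = 763.1 kPa.

T₂ ≈ 321 K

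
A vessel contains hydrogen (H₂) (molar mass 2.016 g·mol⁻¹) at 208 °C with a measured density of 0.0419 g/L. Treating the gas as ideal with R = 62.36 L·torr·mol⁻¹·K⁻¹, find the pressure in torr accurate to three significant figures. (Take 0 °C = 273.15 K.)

ρ = PM/(RT) ⇒ P = ρRT/M = (0.0419 × 62.36 × 481.1) / 2.016

P ≈ 624 torr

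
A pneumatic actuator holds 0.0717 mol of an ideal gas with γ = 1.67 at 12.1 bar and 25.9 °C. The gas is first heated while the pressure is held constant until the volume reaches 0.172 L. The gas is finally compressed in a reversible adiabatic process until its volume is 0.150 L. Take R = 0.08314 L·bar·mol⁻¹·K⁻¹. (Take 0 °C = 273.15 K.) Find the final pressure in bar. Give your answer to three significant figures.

Convert: T₁ = 299.0 K.
From PV = nRT: V₁ = nRT₁/P₁ = 0.1473 L.
Isobaric, so V/T is constant: P₂ = P₁; T₂ = T₁·(V₂/V₁) = 349.1 K.
Reversible adiabatic, γ = 1.67: T₃ = T₂·(V₂/V₃)^(γ−1) = 382.7 K; P₃ = P₂·(V₂/V₃)^γ = 15.21 bar.

P₃ ≈ 15.2 bar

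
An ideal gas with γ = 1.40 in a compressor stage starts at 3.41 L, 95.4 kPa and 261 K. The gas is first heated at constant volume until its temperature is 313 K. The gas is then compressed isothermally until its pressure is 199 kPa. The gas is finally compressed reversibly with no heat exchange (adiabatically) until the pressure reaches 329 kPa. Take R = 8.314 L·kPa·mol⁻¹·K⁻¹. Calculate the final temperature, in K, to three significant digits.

T₄ ≈ 361 K

V constant ⇒ P ∝ T: V₂ = V₁; P₂ = P₁·(T₂/T₁) = 114.4 kPa.
Isothermal, so P V is constant: T₃ = T₂; V₃ = V₂·(P₂/P₃) = 1.960 L.
Adiabatic (γ = 1.40), T V^(γ−1) and P V^γ constant: T₄ = T₃·(P₄/P₃)^((γ−1)/γ) = 361.3 K; V₄ = V₃·(P₃/P₄)^(1/γ) = 1.369 L.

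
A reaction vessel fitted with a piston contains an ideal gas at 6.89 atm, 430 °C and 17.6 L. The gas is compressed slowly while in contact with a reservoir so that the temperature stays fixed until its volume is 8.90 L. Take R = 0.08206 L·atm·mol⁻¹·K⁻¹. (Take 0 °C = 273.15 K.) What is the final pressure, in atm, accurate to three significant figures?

P₂ ≈ 13.6 atm

Convert: T₁ = 703.1 K.
Isothermal, so P V is constant: T₂ = T₁; P₂ = P₁·(V₁/V₂) = 13.63 atm.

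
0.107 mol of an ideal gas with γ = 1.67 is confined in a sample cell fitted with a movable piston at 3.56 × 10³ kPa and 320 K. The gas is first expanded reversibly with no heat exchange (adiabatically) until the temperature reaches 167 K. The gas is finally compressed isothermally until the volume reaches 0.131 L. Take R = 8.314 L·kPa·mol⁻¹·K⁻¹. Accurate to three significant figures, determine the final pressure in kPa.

From PV = nRT: V₁ = nRT₁/P₁ = 0.07996 L.
Adiabatic (γ = 1.67), T V^(γ−1) and P V^γ constant: P₂ = P₁·(T₂/T₁)^(γ/(γ−1)) = 703.8 kPa; V₂ = V₁·(T₁/T₂)^(1/(γ−1)) = 0.2111 L.
Isothermal, so P V is constant: T₃ = T₂; P₃ = P₂·(V₂/V₃) = 1134 kPa.

P₃ ≈ 1.13e+03 kPa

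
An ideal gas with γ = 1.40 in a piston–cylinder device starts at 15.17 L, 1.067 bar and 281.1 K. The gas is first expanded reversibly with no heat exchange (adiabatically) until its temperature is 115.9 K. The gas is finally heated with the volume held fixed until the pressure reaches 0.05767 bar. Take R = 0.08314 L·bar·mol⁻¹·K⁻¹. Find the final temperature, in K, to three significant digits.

T₃ ≈ 139 K

Reversible adiabatic, γ = 1.40: P₂ = P₁·(T₂/T₁)^(γ/(γ−1)) = 0.04802 bar; V₂ = V₁·(T₁/T₂)^(1/(γ−1)) = 139.0 L.
Isochoric, so P/T is constant: V₃ = V₂; T₃ = T₂·(P₃/P₂) = 139.2 K.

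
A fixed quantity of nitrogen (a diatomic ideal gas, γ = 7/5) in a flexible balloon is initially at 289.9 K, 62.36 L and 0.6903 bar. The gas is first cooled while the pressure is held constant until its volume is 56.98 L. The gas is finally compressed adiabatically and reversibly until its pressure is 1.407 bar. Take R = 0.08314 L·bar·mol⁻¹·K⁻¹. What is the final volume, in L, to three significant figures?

V₃ ≈ 34.3 L

Isobaric, so V/T is constant: P₂ = P₁; T₂ = T₁·(V₂/V₁) = 264.9 K.
Adiabatic (γ = 7/5), T V^(γ−1) and P V^γ constant: T₃ = T₂·(P₃/P₂)^((γ−1)/γ) = 324.7 K; V₃ = V₂·(P₂/P₃)^(1/γ) = 34.26 L.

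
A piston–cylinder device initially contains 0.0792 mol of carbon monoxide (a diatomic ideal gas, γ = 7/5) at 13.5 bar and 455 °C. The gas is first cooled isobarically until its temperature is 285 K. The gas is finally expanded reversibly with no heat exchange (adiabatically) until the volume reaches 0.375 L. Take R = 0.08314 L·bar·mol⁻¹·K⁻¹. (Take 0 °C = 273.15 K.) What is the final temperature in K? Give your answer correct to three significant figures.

Convert: T₁ = 728.1 K.
From PV = nRT: V₁ = nRT₁/P₁ = 0.3552 L.
Isobaric, so V/T is constant: P₂ = P₁; V₂ = V₁·(T₂/T₁) = 0.1390 L.
Adiabatic (γ = 7/5), T V^(γ−1) and P V^γ constant: T₃ = T₂·(V₂/V₃)^(γ−1) = 191.6 K; P₃ = P₂·(V₂/V₃)^γ = 3.365 bar.

T₃ ≈ 192 K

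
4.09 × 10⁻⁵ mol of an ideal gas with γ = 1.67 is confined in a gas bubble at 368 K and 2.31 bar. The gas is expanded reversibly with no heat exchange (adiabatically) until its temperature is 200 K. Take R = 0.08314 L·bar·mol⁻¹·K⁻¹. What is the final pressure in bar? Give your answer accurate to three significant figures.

P₂ ≈ 0.505 bar

From PV = nRT: V₁ = nRT₁/P₁ = 0.0005417 L.
Reversible adiabatic, γ = 1.67: P₂ = P₁·(T₂/T₁)^(γ/(γ−1)) = 0.5053 bar; V₂ = V₁·(T₁/T₂)^(1/(γ−1)) = 0.001346 L.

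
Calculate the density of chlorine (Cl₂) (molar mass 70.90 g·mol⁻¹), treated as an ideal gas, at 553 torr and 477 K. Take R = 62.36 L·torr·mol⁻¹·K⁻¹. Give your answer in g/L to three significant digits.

ρ = PM/(RT) = (553 × 70.90) / (62.36 × 477.0)

ρ ≈ 1.32 g/L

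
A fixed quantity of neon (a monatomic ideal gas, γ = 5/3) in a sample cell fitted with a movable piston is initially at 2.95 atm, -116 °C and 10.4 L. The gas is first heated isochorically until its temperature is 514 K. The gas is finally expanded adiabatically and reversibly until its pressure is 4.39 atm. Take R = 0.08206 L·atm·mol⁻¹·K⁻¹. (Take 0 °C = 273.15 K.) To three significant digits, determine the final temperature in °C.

Convert: T₁ = 157.1 K.
V constant ⇒ P ∝ T: V₂ = V₁; P₂ = P₁·(T₂/T₁) = 9.649 atm.
Adiabatic (γ = 5/3), T V^(γ−1) and P V^γ constant: T₃ = T₂·(P₃/P₂)^((γ−1)/γ) = 375.1 K; V₃ = V₂·(P₂/P₃)^(1/γ) = 16.68 L.

T₃ ≈ 102 °C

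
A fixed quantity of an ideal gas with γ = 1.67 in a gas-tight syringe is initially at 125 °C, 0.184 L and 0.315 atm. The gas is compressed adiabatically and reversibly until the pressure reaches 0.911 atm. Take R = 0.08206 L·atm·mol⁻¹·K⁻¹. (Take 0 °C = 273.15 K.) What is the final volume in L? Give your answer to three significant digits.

V₂ ≈ 0.0974 L

Convert: T₁ = 398.1 K.
Adiabatic (γ = 1.67), T V^(γ−1) and P V^γ constant: T₂ = T₁·(P₂/P₁)^((γ−1)/γ) = 609.7 K; V₂ = V₁·(P₁/P₂)^(1/γ) = 0.09742 L.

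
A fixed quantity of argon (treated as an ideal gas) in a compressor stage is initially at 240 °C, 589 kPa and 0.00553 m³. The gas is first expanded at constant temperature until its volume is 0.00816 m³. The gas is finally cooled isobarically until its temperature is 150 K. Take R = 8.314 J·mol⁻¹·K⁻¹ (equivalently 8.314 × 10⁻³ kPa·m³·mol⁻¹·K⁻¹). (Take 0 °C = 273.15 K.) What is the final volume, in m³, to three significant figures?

V₃ ≈ 0.00239 m³

Convert: T₁ = 513.1 K.
T constant ⇒ Boyle's law P V = const: T₂ = T₁; P₂ = P₁·(V₁/V₂) = 399.2 kPa.
P constant ⇒ V ∝ T: P₃ = P₂; V₃ = V₂·(T₃/T₂) = 0.002385 m³.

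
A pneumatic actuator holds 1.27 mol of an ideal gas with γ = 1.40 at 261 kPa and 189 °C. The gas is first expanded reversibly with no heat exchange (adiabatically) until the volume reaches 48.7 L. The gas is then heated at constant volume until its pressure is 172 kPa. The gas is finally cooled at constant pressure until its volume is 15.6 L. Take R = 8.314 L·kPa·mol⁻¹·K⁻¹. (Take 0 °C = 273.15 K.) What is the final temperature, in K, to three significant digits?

T₄ ≈ 254 K

Convert: T₁ = 462.1 K.
From PV = nRT: V₁ = nRT₁/P₁ = 18.70 L.
Adiabatic (γ = 1.40), T V^(γ−1) and P V^γ constant: T₂ = T₁·(V₁/V₂)^(γ−1) = 315.1 K; P₂ = P₁·(V₁/V₂)^γ = 68.32 kPa.
Isochoric, so P/T is constant: V₃ = V₂; T₃ = T₂·(P₃/P₂) = 793.3 K.
P constant ⇒ V ∝ T: P₄ = P₃; T₄ = T₃·(V₄/V₃) = 254.1 K.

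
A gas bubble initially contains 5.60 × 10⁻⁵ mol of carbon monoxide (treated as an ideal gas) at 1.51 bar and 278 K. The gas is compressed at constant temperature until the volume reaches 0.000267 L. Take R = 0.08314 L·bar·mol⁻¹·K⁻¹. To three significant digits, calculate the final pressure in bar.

From PV = nRT: V₁ = nRT₁/P₁ = 0.0008572 L.
Isothermal, so P V is constant: T₂ = T₁; P₂ = P₁·(V₁/V₂) = 4.848 bar.

P₂ ≈ 4.85 bar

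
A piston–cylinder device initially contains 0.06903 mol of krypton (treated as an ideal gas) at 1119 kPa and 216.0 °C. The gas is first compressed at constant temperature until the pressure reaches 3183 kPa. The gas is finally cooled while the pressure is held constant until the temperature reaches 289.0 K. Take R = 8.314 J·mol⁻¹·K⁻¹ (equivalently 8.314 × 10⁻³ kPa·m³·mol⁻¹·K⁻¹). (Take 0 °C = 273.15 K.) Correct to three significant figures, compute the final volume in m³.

V₃ ≈ 5.21e-05 m³

Convert: T₁ = 489.1 K.
From PV = nRT: V₁ = nRT₁/P₁ = 0.0002509 m³.
Isothermal, so P V is constant: T₂ = T₁; V₂ = V₁·(P₁/P₂) = 8.820e-05 m³.
P constant ⇒ V ∝ T: P₃ = P₂; V₃ = V₂·(T₃/T₂) = 5.211e-05 m³.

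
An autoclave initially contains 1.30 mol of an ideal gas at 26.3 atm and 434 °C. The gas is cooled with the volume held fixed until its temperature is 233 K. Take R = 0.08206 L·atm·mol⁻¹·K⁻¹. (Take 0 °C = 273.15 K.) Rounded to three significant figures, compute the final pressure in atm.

Convert: T₁ = 707.1 K.
From PV = nRT: V₁ = nRT₁/P₁ = 2.868 L.
V constant ⇒ P ∝ T: V₂ = V₁; P₂ = P₁·(T₂/T₁) = 8.666 atm.

P₂ ≈ 8.67 atm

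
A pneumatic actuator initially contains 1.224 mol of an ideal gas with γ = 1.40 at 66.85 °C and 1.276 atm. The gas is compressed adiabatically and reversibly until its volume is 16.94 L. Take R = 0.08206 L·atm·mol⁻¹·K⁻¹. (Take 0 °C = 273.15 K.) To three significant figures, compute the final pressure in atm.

P₂ ≈ 2.42 atm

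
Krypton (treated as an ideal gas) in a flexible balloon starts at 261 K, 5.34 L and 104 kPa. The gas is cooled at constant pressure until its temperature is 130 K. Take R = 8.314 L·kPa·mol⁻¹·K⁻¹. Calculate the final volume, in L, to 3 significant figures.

V₂ ≈ 2.66 L

P constant ⇒ V ∝ T: P₂ = P₁; V₂ = V₁·(T₂/T₁) = 2.660 L.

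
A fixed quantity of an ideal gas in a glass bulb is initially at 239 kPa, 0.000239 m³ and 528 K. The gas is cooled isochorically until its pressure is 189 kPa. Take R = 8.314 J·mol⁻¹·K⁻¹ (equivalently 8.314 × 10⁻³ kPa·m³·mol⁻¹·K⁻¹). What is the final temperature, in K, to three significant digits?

T₂ ≈ 418 K

Isochoric, so P/T is constant: V₂ = V₁; T₂ = T₁·(P₂/P₁) = 417.5 K.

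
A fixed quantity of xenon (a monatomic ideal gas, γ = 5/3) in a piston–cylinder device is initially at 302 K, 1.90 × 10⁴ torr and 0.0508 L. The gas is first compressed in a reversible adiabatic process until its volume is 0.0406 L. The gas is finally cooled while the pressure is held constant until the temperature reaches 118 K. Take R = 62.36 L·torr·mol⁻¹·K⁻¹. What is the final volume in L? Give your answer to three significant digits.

V₃ ≈ 0.0137 L

Adiabatic (γ = 5/3), T V^(γ−1) and P V^γ constant: T₂ = T₁·(V₁/V₂)^(γ−1) = 350.7 K; P₂ = P₁·(V₁/V₂)^γ = 2.760e+04 torr.
P constant ⇒ V ∝ T: P₃ = P₂; V₃ = V₂·(T₃/T₂) = 0.01366 L.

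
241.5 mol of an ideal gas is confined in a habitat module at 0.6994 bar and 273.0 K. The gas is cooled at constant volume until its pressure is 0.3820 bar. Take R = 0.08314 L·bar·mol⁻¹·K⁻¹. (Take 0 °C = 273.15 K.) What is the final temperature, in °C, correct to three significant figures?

T₂ ≈ -124 °C

From PV = nRT: V₁ = nRT₁/P₁ = 7837 L.
Isochoric, so P/T is constant: V₂ = V₁; T₂ = T₁·(P₂/P₁) = 149.1 K.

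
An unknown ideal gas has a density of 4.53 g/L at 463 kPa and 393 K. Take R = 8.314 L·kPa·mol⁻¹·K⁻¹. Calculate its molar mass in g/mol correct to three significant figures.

ρ = PM/(RT) ⇒ M = ρRT/P = (4.53 × 8.314 × 393.0) / 463

M ≈ 32.0 g/mol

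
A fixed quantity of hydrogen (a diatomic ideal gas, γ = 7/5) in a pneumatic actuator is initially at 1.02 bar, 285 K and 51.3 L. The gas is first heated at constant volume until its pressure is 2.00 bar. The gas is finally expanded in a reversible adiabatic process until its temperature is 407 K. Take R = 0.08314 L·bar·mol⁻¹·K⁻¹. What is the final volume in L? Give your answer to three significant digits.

Isochoric, so P/T is constant: V₂ = V₁; T₂ = T₁·(P₂/P₁) = 558.8 K.
Reversible adiabatic, γ = 7/5: P₃ = P₂·(T₃/T₂)^(γ/(γ−1)) = 0.6594 bar; V₃ = V₂·(T₂/T₃)^(1/(γ−1)) = 113.3 L.

V₃ ≈ 113 L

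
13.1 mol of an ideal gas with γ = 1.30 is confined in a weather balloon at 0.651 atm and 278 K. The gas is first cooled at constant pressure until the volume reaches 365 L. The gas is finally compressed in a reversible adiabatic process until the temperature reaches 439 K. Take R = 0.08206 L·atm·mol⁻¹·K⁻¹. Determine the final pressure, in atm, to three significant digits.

From PV = nRT: V₁ = nRT₁/P₁ = 459.1 L.
Isobaric, so V/T is constant: P₂ = P₁; T₂ = T₁·(V₂/V₁) = 221.0 K.
Adiabatic (γ = 1.30), T V^(γ−1) and P V^γ constant: P₃ = P₂·(T₃/T₂)^(γ/(γ−1)) = 12.73 atm; V₃ = V₂·(T₂/T₃)^(1/(γ−1)) = 37.07 L.

P₃ ≈ 12.7 atm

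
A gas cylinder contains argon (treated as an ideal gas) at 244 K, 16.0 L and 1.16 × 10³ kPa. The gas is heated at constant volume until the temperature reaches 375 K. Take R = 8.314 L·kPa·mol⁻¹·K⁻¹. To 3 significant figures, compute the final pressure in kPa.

Isochoric, so P/T is constant: V₂ = V₁; P₂ = P₁·(T₂/T₁) = 1783 kPa.

P₂ ≈ 1.78e+03 kPa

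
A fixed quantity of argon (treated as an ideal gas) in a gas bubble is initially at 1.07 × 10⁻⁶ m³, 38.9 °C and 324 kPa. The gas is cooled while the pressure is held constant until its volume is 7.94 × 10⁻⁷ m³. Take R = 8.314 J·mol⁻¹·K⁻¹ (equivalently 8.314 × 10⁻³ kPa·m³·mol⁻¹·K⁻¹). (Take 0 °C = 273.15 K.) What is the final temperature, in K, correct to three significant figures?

T₂ ≈ 232 K

Convert: T₁ = 312.0 K.
P constant ⇒ V ∝ T: P₂ = P₁; T₂ = T₁·(V₂/V₁) = 231.6 K.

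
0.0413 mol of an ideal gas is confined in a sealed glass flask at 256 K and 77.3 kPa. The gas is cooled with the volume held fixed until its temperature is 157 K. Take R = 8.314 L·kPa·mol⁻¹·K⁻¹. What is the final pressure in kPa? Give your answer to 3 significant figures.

From PV = nRT: V₁ = nRT₁/P₁ = 1.137 L.
V constant ⇒ P ∝ T: V₂ = V₁; P₂ = P₁·(T₂/T₁) = 47.41 kPa.

P₂ ≈ 47.4 kPa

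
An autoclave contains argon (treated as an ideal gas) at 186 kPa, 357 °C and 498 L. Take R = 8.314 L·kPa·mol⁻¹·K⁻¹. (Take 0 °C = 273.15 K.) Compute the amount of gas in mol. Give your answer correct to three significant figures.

n ≈ 17.7 mol

Convert: T = 630.15 K.
PV = nRT ⇒ n = PV/(RT) = (186 × 498) / (8.314 × 630.15)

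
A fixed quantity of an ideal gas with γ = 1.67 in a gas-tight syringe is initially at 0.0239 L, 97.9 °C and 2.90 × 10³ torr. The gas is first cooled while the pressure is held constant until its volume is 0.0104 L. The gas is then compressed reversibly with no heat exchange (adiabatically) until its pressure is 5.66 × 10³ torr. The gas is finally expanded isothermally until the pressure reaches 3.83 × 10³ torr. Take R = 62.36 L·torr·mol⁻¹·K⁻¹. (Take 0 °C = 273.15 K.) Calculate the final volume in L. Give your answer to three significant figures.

Convert: T₁ = 371.0 K.
Isobaric, so V/T is constant: P₂ = P₁; T₂ = T₁·(V₂/V₁) = 161.5 K.
Reversible adiabatic, γ = 1.67: T₃ = T₂·(P₃/P₂)^((γ−1)/γ) = 211.1 K; V₃ = V₂·(P₂/P₃)^(1/γ) = 0.006968 L.
T constant ⇒ Boyle's law P V = const: T₄ = T₃; V₄ = V₃·(P₃/P₄) = 0.01030 L.

V₄ ≈ 0.0103 L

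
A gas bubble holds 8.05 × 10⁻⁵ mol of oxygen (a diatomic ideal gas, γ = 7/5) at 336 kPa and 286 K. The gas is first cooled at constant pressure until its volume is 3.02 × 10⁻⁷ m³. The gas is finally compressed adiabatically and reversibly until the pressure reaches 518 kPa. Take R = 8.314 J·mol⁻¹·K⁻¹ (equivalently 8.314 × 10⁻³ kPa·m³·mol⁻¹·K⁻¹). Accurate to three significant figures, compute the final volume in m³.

From PV = nRT: V₁ = nRT₁/P₁ = 5.697e-07 m³.
P constant ⇒ V ∝ T: P₂ = P₁; T₂ = T₁·(V₂/V₁) = 151.6 K.
Adiabatic (γ = 7/5), T V^(γ−1) and P V^γ constant: T₃ = T₂·(P₃/P₂)^((γ−1)/γ) = 171.6 K; V₃ = V₂·(P₂/P₃)^(1/γ) = 2.217e-07 m³.

V₃ ≈ 2.22e-07 m³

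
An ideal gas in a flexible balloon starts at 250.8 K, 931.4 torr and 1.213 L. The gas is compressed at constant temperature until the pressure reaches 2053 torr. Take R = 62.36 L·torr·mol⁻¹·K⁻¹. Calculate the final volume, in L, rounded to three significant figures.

Isothermal, so P V is constant: T₂ = T₁; V₂ = V₁·(P₁/P₂) = 0.5503 L.

V₂ ≈ 0.550 L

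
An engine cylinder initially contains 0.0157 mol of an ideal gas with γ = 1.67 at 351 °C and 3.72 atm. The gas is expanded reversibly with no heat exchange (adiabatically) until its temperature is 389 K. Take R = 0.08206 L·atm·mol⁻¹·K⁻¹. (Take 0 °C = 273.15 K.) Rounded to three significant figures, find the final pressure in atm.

P₂ ≈ 1.14 atm

Convert: T₁ = 624.1 K.
From PV = nRT: V₁ = nRT₁/P₁ = 0.2162 L.
Adiabatic (γ = 1.67), T V^(γ−1) and P V^γ constant: P₂ = P₁·(T₂/T₁)^(γ/(γ−1)) = 1.145 atm; V₂ = V₁·(T₁/T₂)^(1/(γ−1)) = 0.4378 L.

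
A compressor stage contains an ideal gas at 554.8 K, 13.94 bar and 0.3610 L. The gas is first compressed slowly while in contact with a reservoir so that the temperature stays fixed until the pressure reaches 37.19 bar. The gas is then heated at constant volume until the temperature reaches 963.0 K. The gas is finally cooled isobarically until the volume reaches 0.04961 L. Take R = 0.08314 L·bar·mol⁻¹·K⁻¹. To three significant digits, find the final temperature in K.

T₄ ≈ 353 K

T constant ⇒ Boyle's law P V = const: T₂ = T₁; V₂ = V₁·(P₁/P₂) = 0.1353 L.
V constant ⇒ P ∝ T: V₃ = V₂; P₃ = P₂·(T₃/T₂) = 64.55 bar.
Isobaric, so V/T is constant: P₄ = P₃; T₄ = T₃·(V₄/V₃) = 353.1 K.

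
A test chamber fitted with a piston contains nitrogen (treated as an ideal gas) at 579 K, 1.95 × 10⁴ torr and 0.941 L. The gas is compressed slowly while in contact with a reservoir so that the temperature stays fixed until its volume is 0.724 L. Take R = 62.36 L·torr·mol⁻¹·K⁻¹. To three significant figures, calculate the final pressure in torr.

P₂ ≈ 2.53e+04 torr

T constant ⇒ Boyle's law P V = const: T₂ = T₁; P₂ = P₁·(V₁/V₂) = 2.534e+04 torr.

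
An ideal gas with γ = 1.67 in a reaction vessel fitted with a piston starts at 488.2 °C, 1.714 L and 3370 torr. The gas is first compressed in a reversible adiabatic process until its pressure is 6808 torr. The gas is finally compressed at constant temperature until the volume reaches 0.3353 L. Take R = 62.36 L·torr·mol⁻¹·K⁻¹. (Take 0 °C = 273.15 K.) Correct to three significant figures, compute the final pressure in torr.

P₃ ≈ 2.28e+04 torr

Convert: T₁ = 761.3 K.
Adiabatic (γ = 1.67), T V^(γ−1) and P V^γ constant: T₂ = T₁·(P₂/P₁)^((γ−1)/γ) = 1009 K; V₂ = V₁·(P₁/P₂)^(1/γ) = 1.125 L.
T constant ⇒ Boyle's law P V = const: T₃ = T₂; P₃ = P₂·(V₂/V₃) = 2.284e+04 torr.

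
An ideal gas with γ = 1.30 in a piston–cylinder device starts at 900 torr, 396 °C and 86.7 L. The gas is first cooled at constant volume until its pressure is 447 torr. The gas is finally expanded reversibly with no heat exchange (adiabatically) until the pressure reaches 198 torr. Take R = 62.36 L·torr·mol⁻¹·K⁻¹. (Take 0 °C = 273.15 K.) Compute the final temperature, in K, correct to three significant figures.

Convert: T₁ = 669.1 K.
V constant ⇒ P ∝ T: V₂ = V₁; T₂ = T₁·(P₂/P₁) = 332.3 K.
Reversible adiabatic, γ = 1.30: T₃ = T₂·(P₃/P₂)^((γ−1)/γ) = 275.4 K; V₃ = V₂·(P₂/P₃)^(1/γ) = 162.2 L.

T₃ ≈ 275 K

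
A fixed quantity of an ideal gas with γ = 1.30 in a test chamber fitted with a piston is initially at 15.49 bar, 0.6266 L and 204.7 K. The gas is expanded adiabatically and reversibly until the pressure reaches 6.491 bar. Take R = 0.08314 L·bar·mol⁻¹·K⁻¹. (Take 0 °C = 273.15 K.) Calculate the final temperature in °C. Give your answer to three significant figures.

Reversible adiabatic, γ = 1.30: T₂ = T₁·(P₂/P₁)^((γ−1)/γ) = 167.5 K; V₂ = V₁·(P₁/P₂)^(1/γ) = 1.223 L.

T₂ ≈ -106 °C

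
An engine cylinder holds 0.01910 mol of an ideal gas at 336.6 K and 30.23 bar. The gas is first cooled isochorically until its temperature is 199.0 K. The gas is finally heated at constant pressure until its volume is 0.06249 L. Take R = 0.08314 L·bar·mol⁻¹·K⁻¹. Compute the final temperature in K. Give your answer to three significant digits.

T₃ ≈ 703 K

From PV = nRT: V₁ = nRT₁/P₁ = 0.01768 L.
V constant ⇒ P ∝ T: V₂ = V₁; P₂ = P₁·(T₂/T₁) = 17.87 bar.
Isobaric, so V/T is constant: P₃ = P₂; T₃ = T₂·(V₃/V₂) = 703.3 K.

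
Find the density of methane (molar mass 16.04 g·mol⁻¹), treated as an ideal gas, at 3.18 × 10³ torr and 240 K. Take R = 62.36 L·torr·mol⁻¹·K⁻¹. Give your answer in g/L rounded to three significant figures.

ρ ≈ 3.41 g/L

ρ = PM/(RT) = (3.18e+03 × 16.04) / (62.36 × 240.0)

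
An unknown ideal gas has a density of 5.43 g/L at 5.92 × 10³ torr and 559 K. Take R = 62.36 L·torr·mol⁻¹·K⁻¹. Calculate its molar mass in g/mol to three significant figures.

ρ = PM/(RT) ⇒ M = ρRT/P = (5.43 × 62.36 × 559.0) / 5.92e+03

M ≈ 32.0 g/mol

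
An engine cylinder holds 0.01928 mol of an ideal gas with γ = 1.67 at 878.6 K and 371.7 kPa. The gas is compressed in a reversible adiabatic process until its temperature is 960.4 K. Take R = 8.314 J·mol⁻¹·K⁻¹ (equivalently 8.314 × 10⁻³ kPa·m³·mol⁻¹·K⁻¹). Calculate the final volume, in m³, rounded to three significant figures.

From PV = nRT: V₁ = nRT₁/P₁ = 0.0003789 m³.
Reversible adiabatic, γ = 1.67: P₂ = P₁·(T₂/T₁)^(γ/(γ−1)) = 464.0 kPa; V₂ = V₁·(T₁/T₂)^(1/(γ−1)) = 0.0003318 m³.

V₂ ≈ 0.000332 m³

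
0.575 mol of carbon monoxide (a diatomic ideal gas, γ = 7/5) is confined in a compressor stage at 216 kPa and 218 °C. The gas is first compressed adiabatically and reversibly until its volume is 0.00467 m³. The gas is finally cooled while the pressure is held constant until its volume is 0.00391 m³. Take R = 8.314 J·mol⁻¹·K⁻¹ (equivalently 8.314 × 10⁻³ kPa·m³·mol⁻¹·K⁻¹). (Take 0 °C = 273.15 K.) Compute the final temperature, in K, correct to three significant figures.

T₃ ≈ 577 K

Convert: T₁ = 491.1 K.
From PV = nRT: V₁ = nRT₁/P₁ = 0.01087 m³.
Adiabatic (γ = 7/5), T V^(γ−1) and P V^γ constant: T₂ = T₁·(V₁/V₂)^(γ−1) = 688.6 K; P₂ = P₁·(V₁/V₂)^γ = 704.9 kPa.
Isobaric, so V/T is constant: P₃ = P₂; T₃ = T₂·(V₃/V₂) = 576.6 K.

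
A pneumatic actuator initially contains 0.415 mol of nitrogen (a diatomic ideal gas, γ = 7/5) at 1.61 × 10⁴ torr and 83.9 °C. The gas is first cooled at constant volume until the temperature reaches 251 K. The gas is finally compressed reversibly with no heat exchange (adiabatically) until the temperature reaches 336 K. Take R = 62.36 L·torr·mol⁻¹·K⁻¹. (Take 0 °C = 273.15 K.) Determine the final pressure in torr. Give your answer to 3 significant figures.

P₃ ≈ 3.14e+04 torr

Convert: T₁ = 357.0 K.
From PV = nRT: V₁ = nRT₁/P₁ = 0.5739 L.
V constant ⇒ P ∝ T: V₂ = V₁; P₂ = P₁·(T₂/T₁) = 1.132e+04 torr.
Reversible adiabatic, γ = 7/5: P₃ = P₂·(T₃/T₂)^(γ/(γ−1)) = 3.141e+04 torr; V₃ = V₂·(T₂/T₃)^(1/(γ−1)) = 0.2768 L.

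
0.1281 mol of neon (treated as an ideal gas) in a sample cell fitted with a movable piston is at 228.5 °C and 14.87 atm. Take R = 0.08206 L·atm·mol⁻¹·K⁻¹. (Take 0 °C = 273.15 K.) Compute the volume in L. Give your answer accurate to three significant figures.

Convert: T = 501.65 K.
PV = nRT ⇒ V = nRT/P = (0.1281 × 0.08206 × 501.65) / 14.87

V ≈ 0.355 L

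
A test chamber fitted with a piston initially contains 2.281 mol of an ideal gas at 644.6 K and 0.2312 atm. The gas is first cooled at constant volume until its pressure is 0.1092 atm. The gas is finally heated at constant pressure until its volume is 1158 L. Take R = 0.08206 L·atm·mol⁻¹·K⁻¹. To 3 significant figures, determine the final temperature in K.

From PV = nRT: V₁ = nRT₁/P₁ = 521.9 L.
Isochoric, so P/T is constant: V₂ = V₁; T₂ = T₁·(P₂/P₁) = 304.5 K.
Isobaric, so V/T is constant: P₃ = P₂; T₃ = T₂·(V₃/V₂) = 675.6 K.

T₃ ≈ 676 K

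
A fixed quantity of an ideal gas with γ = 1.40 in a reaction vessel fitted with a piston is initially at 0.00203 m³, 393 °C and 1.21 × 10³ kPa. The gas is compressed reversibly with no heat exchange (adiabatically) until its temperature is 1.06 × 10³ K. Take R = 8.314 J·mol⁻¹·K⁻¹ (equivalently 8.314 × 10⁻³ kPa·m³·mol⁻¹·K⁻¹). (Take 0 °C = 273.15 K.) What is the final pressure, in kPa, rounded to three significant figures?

Convert: T₁ = 666.1 K.
Reversible adiabatic, γ = 1.40: P₂ = P₁·(T₂/T₁)^(γ/(γ−1)) = 6150 kPa; V₂ = V₁·(T₁/T₂)^(1/(γ−1)) = 0.0006356 m³.

P₂ ≈ 6.15e+03 kPa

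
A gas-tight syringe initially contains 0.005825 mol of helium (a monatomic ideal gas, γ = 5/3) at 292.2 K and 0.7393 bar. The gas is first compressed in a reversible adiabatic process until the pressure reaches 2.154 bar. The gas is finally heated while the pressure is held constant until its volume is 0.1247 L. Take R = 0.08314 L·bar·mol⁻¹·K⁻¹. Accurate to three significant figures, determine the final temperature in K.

From PV = nRT: V₁ = nRT₁/P₁ = 0.1914 L.
Adiabatic (γ = 5/3), T V^(γ−1) and P V^γ constant: T₂ = T₁·(P₂/P₁)^((γ−1)/γ) = 448.2 K; V₂ = V₁·(P₁/P₂)^(1/γ) = 0.1008 L.
P constant ⇒ V ∝ T: P₃ = P₂; T₃ = T₂·(V₃/V₂) = 554.6 K.

T₃ ≈ 555 K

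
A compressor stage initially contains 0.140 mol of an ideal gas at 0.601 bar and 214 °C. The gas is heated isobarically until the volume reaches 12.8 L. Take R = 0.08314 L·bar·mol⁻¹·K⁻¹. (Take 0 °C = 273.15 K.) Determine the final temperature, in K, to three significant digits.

T₂ ≈ 661 K

Convert: T₁ = 487.1 K.
From PV = nRT: V₁ = nRT₁/P₁ = 9.435 L.
Isobaric, so V/T is constant: P₂ = P₁; T₂ = T₁·(V₂/V₁) = 660.9 K.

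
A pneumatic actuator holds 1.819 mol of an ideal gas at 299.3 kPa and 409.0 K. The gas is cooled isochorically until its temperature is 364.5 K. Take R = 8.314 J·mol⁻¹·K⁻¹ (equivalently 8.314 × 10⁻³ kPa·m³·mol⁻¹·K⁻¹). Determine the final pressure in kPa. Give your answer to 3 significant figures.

From PV = nRT: V₁ = nRT₁/P₁ = 0.02067 m³.
V constant ⇒ P ∝ T: V₂ = V₁; P₂ = P₁·(T₂/T₁) = 266.7 kPa.

P₂ ≈ 267 kPa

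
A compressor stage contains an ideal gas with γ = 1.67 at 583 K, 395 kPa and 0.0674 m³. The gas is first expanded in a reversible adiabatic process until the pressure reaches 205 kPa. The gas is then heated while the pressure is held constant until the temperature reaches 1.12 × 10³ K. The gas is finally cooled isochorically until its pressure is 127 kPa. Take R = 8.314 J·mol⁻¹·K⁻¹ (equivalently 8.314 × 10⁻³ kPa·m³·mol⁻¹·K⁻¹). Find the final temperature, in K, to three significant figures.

T₄ ≈ 694 K

Adiabatic (γ = 1.67), T V^(γ−1) and P V^γ constant: T₂ = T₁·(P₂/P₁)^((γ−1)/γ) = 448.1 K; V₂ = V₁·(P₁/P₂)^(1/γ) = 0.09982 m³.
P constant ⇒ V ∝ T: P₃ = P₂; V₃ = V₂·(T₃/T₂) = 0.2495 m³.
Isochoric, so P/T is constant: V₄ = V₃; T₄ = T₃·(P₄/P₃) = 693.9 K.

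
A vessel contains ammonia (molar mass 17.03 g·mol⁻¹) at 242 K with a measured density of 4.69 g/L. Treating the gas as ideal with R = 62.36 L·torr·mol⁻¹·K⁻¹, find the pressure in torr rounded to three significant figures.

ρ = PM/(RT) ⇒ P = ρRT/M = (4.69 × 62.36 × 242.0) / 17.03

P ≈ 4.16e+03 torr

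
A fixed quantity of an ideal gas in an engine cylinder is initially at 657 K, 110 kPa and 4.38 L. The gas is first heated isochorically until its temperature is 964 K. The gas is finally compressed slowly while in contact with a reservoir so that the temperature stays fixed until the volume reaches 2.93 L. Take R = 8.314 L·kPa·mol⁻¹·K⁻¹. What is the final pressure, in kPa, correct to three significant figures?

P₃ ≈ 241 kPa

V constant ⇒ P ∝ T: V₂ = V₁; P₂ = P₁·(T₂/T₁) = 161.4 kPa.
Isothermal, so P V is constant: T₃ = T₂; P₃ = P₂·(V₂/V₃) = 241.3 kPa.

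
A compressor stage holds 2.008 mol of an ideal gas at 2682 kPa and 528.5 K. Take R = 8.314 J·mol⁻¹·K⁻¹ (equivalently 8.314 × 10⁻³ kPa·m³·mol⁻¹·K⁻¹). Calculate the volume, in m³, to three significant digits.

V ≈ 0.00329 m³

PV = nRT ⇒ V = nRT/P = (2.008 × 8.314 × 10⁻³ × 528.5) / 2682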